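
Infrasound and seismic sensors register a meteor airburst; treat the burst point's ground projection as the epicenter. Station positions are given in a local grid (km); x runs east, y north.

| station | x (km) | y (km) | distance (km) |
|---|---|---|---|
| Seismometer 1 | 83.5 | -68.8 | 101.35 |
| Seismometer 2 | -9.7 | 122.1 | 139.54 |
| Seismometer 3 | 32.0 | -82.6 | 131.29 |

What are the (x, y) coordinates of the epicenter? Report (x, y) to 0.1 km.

Circle about each station: (x − 83.5)² + (y + 68.8)² = 101.35²; (x + 9.7)² + (y − 122.1)² = 139.54²; (x − 32.0)² + (y + 82.6)² = 131.29².
Subtracting pairs of circle equations eliminates x²+y² and gives linear equations (the radical axes):
-186.4 x + 381.8 y = -5902.78
-103.0 x − 27.6 y = -10824.17
Solving the 2×2 system: x ≈ 96.6, y ≈ 31.7 km.
Check against Seismometer 1 (with the unrounded x, y): √((x − 83.5)²+(y + 68.8)²) = 101.35 ≈ 101.35 km. ✓

96.6 km east, 31.7 km north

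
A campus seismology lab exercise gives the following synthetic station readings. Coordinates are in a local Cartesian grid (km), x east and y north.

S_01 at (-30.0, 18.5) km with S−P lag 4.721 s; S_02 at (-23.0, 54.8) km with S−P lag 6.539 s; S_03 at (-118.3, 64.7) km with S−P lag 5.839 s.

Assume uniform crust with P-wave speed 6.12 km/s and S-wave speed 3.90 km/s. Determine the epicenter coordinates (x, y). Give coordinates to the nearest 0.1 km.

Distance from S−P lag: d = Δt · v_P v_S / (v_P − v_S) = Δt · (6.12·3.90)/(6.12−3.90) ≈ 10.7514·Δt.
So d_S_01 = 50.76, d_S_02 = 70.30, d_S_03 = 62.78 km.
Circle about each station: (x + 30.0)² + (y − 18.5)² = 50.76²; (x + 23.0)² + (y − 54.8)² = 70.30²; (x + 118.3)² + (y − 64.7)² = 62.78².
Subtracting the S_01 equation from the S_02 and S_03 equations removes the quadratic terms:
14.0 x + 72.6 y = -75.72
-176.6 x + 92.4 y = 15573.98
Solving the 2×2 system: x ≈ -80.6, y ≈ 14.5 km.
Check against S_01 (with the unrounded x, y): √((x + 30.0)²+(y − 18.5)²) = 50.76 ≈ 50.76 km. ✓

-80.6 km east, 14.5 km north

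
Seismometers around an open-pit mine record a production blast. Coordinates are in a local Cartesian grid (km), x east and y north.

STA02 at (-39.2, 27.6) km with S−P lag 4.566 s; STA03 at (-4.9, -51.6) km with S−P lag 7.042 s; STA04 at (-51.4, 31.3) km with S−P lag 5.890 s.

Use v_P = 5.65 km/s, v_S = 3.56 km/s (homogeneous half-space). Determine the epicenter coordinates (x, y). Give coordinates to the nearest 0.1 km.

(3.1, 15.7)

Distance from S−P lag: d = Δt · v_P v_S / (v_P − v_S) = Δt · (5.65·3.56)/(5.65−3.56) ≈ 9.6239·Δt.
So d_STA02 = 43.94, d_STA03 = 67.77, d_STA04 = 56.68 km.
Circle about each station: (x + 39.2)² + (y − 27.6)² = 43.94²; (x + 4.9)² + (y + 51.6)² = 67.77²; (x + 51.4)² + (y − 31.3)² = 56.68².
Subtracting the STA02 equation from the STA03 and STA04 equations removes the quadratic terms:
68.6 x − 158.4 y = -2273.88
-24.4 x + 7.4 y = 41.35
Solving the 2×2 system: x ≈ 3.1, y ≈ 15.7 km.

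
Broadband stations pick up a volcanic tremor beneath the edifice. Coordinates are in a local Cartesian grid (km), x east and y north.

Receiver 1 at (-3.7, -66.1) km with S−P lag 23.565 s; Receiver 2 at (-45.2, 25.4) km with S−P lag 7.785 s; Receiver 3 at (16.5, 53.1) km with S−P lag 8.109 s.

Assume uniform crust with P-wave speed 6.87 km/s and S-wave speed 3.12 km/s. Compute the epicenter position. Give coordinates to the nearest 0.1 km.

-27.9 km east, 66.4 km north

Distance from S−P lag: d = Δt · v_P v_S / (v_P − v_S) = Δt · (6.87·3.12)/(6.87−3.12) ≈ 5.7158·Δt.
So d_Receiver 1 = 134.69, d_Receiver 2 = 44.50, d_Receiver 3 = 46.35 km.
Circle about each station: (x + 3.7)² + (y + 66.1)² = 134.69²; (x + 45.2)² + (y − 25.4)² = 44.50²; (x − 16.5)² + (y − 53.1)² = 46.35².
Subtracting the Receiver 1 equation from the Receiver 2 and Receiver 3 equations removes the quadratic terms:
-83.0 x + 183.0 y = 14466.45
40.4 x + 238.4 y = 14702.03
Solving the 2×2 system: x ≈ -27.9, y ≈ 66.4 km.
Check against Receiver 1 (with the unrounded x, y): √((x + 3.7)²+(y + 66.1)²) = 134.69 ≈ 134.69 km. ✓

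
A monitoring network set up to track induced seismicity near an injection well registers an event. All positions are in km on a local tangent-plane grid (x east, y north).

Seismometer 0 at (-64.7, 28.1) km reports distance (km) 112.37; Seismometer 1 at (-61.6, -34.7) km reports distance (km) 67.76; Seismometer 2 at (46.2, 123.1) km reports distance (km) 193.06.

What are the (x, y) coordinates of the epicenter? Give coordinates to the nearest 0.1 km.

x ≈ -0.6 km, y ≈ -64.2 km

Circle about each station: (x + 64.7)² + (y − 28.1)² = 112.37²; (x + 61.6)² + (y + 34.7)² = 67.76²; (x − 46.2)² + (y − 123.1)² = 193.06².
Subtracting the Seismometer 0 equation from the Seismometer 1 and Seismometer 2 equations removes the quadratic terms:
6.2 x − 125.6 y = 8058.55
221.8 x + 190.0 y = -12332.80
Solving the 2×2 system: x ≈ -0.6, y ≈ -64.2 km.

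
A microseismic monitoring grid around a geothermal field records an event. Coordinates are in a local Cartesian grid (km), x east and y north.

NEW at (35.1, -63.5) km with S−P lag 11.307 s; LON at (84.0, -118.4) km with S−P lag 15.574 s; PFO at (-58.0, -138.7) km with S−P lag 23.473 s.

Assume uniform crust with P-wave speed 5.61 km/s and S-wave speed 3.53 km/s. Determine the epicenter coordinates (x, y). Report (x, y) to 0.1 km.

Distance from S−P lag: d = Δt · v_P v_S / (v_P − v_S) = Δt · (5.61·3.53)/(5.61−3.53) ≈ 9.5208·Δt.
So d_NEW = 107.65, d_LON = 148.28, d_PFO = 223.48 km.
Circle about each station: (x − 35.1)² + (y + 63.5)² = 107.65²; (x − 84.0)² + (y + 118.4)² = 148.28²; (x + 58.0)² + (y + 138.7)² = 223.48².
Subtracting the NEW equation from the LON and PFO equations removes the quadratic terms:
97.8 x − 109.8 y = 5411.86
-186.2 x − 150.4 y = -21017.36
Solving the 2×2 system: x ≈ 88.8, y ≈ 29.8 km.

x ≈ 88.8 km, y ≈ 29.8 km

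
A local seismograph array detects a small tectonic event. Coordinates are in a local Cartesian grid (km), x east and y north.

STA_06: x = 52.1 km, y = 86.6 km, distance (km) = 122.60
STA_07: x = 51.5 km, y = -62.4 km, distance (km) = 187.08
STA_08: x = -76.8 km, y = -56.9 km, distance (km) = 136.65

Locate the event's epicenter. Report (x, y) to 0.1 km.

Circle about each station: (x − 52.1)² + (y − 86.6)² = 122.60²; (x − 51.5)² + (y + 62.4)² = 187.08²; (x + 76.8)² + (y + 56.9)² = 136.65².
Subtracting the STA_06 equation from the STA_07 and STA_08 equations removes the quadratic terms:
-1.2 x − 298.0 y = -23636.13
-257.8 x − 287.0 y = -4720.58
Solving the 2×2 system: x ≈ -70.3, y ≈ 79.6 km.

(-70.3, 79.6)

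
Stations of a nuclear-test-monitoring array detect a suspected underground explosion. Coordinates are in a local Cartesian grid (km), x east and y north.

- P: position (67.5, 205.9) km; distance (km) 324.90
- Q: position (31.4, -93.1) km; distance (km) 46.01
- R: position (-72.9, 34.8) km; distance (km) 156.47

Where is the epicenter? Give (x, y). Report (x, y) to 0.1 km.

Circle about each station: (x − 67.5)² + (y − 205.9)² = 324.90²; (x − 31.4)² + (y + 93.1)² = 46.01²; (x + 72.9)² + (y − 34.8)² = 156.47².
Subtracting the P equation from the Q and R equations removes the quadratic terms:
-72.2 x − 598.0 y = 66145.60
-280.8 x − 342.2 y = 40651.54
Solving the 2×2 system: x ≈ -11.7, y ≈ -109.2 km.

-11.7 km east, -109.2 km north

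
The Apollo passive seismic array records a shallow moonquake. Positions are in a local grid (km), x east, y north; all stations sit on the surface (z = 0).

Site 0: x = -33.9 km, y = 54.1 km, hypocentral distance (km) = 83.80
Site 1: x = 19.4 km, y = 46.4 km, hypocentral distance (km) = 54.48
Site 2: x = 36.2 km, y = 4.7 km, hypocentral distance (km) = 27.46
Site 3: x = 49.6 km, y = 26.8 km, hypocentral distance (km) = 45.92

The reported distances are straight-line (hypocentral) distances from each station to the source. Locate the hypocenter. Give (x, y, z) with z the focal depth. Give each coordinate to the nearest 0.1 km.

Each station gives a sphere (x−x_i)² + (y−y_i)² + z² = d_i² (stations at z=0).
Subtracting the Site 0 sphere from Site 1 and Site 2: z² cancels, leaving linear equations in x and y:
106.6 x − 15.4 y = 2507.67
140.2 x − 98.8 y = 3524.90
Solving: x ≈ 23.107, y ≈ -2.888 km (keep extra digits for the depth step; rounded: 23.1, -2.9).
Then from the Site 0 sphere: z² = 83.80² − (x + 33.9)² − (y − 54.1)² with x = 23.107, y = -2.888, so z ≈ 22.913 ≈ 22.9 km.

(23.1, -2.9, 22.9)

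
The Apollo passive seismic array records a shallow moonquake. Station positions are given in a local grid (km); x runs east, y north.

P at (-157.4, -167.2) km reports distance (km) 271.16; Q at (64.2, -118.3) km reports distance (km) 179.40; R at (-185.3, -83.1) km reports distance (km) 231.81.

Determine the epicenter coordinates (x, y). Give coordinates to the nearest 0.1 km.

Circle about each station: (x + 157.4)² + (y + 167.2)² = 271.16²; (x − 64.2)² + (y + 118.3)² = 179.40²; (x + 185.3)² + (y + 83.1)² = 231.81².
Subtracting pairs of circle equations eliminates x²+y² and gives linear equations (the radical axes):
443.2 x + 97.8 y = 6729.32
-55.8 x + 168.2 y = 8302.97
Solving the 2×2 system: x ≈ 4.0, y ≈ 50.7 km.
Check against P (with the unrounded x, y): √((x + 157.4)²+(y + 167.2)²) = 271.16 ≈ 271.16 km. ✓

4.0 km east, 50.7 km north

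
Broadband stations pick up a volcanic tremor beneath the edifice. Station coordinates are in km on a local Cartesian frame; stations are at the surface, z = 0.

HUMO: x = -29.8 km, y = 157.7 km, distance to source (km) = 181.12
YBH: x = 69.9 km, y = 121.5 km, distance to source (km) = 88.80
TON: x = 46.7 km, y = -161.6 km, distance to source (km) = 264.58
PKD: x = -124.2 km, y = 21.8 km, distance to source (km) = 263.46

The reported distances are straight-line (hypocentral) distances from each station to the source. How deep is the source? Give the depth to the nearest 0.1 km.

Each station gives a sphere (x−x_i)² + (y−y_i)² + z² = d_i² (stations at z=0).
Subtracting the HUMO sphere from YBH and TON: z² cancels, leaving linear equations in x and y:
199.4 x − 72.4 y = 18809.94
153.0 x − 638.6 y = -34660.00
Solving: x ≈ 124.905, y ≈ 84.201 km (keep extra digits for the depth step; rounded: 124.9, 84.2).
Then from the HUMO sphere: z² = 181.12² − (x + 29.8)² − (y − 157.7)² with x = 124.905, y = 84.201, so z ≈ 58.896 ≈ 58.9 km.
Check against PKD (with the unrounded solution): distance 263.47 ≈ 263.46 km. ✓

z ≈ 58.9 km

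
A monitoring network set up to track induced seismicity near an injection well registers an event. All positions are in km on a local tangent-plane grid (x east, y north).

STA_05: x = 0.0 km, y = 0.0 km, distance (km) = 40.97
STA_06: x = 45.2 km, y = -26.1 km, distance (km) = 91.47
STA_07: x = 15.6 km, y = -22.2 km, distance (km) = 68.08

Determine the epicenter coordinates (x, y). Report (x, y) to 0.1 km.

Circle about each station: x² + y² = 40.97²; (x − 45.2)² + (y + 26.1)² = 91.47²; (x − 15.6)² + (y + 22.2)² = 68.08².
Subtracting the STA_05 equation from the STA_06 and STA_07 equations removes the quadratic terms:
90.4 x − 52.2 y = -3963.97
31.2 x − 44.4 y = -2220.15
Solving the 2×2 system: x ≈ -25.2, y ≈ 32.3 km.

-25.2 km east, 32.3 km north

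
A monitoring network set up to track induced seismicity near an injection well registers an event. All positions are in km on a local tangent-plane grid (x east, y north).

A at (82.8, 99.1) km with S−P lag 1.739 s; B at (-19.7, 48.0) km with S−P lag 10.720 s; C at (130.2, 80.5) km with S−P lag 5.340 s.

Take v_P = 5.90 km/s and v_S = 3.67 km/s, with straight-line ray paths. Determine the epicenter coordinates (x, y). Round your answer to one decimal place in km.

78.4 km east, 82.8 km north

Distance from S−P lag: d = Δt · v_P v_S / (v_P − v_S) = Δt · (5.90·3.67)/(5.90−3.67) ≈ 9.7099·Δt.
So d_A = 16.89, d_B = 104.09, d_C = 51.85 km.
Circle about each station: (x − 82.8)² + (y − 99.1)² = 16.89²; (x + 19.7)² + (y − 48.0)² = 104.09²; (x − 130.2)² + (y − 80.5)² = 51.85².
Subtracting the A equation from the B and C equations removes the quadratic terms:
-205.0 x − 102.2 y = -24534.02
94.8 x − 37.2 y = 4352.49
Solving the 2×2 system: x ≈ 78.4, y ≈ 82.8 km.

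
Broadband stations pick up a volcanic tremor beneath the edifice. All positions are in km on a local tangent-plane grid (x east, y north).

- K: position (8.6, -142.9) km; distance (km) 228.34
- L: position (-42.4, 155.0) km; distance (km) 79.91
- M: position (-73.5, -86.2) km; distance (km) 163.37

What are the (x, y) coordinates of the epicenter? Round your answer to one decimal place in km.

Circle about each station: (x − 8.6)² + (y + 142.9)² = 228.34²; (x + 42.4)² + (y − 155.0)² = 79.91²; (x + 73.5)² + (y + 86.2)² = 163.37².
Subtracting pairs of circle equations eliminates x²+y² and gives linear equations (the radical axes):
-102.0 x + 595.8 y = 51081.94
-164.2 x + 113.4 y = 17787.72
Solving the 2×2 system: x ≈ -55.7, y ≈ 76.2 km.

x ≈ -55.7 km, y ≈ 76.2 km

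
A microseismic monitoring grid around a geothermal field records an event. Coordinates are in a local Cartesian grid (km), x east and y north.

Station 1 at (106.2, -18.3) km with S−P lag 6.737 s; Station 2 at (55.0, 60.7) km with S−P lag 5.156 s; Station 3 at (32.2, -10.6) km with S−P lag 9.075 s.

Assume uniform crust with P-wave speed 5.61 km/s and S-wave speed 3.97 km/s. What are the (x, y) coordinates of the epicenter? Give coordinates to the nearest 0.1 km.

(124.2, 71.4)

Distance from S−P lag: d = Δt · v_P v_S / (v_P − v_S) = Δt · (5.61·3.97)/(5.61−3.97) ≈ 13.5803·Δt.
So d_Station 1 = 91.49, d_Station 2 = 70.02, d_Station 3 = 123.24 km.
Circle about each station: (x − 106.2)² + (y + 18.3)² = 91.49²; (x − 55.0)² + (y − 60.7)² = 70.02²; (x − 32.2)² + (y + 10.6)² = 123.24².
Subtracting the Station 1 equation from the Station 2 and Station 3 equations removes the quadratic terms:
-102.4 x + 158.0 y = -1436.22
-148.0 x + 15.4 y = -17281.81
Solving the 2×2 system: x ≈ 124.2, y ≈ 71.4 km.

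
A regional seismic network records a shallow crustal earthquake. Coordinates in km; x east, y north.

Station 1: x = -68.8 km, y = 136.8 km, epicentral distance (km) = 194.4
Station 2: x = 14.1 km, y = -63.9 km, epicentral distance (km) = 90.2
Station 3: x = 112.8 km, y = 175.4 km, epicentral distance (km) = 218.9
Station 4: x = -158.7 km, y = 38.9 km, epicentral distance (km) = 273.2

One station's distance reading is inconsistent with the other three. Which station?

Station 1

Solve using three stations at a time. Using Station 2, Station 3, Station 4 (subtract circle equations pairwise → linear system) gives (x, y) ≈ (101.9, -43.2).
Distances from that point to each station vs reported:
  Station 1: calculated 248.0 vs reported 194.4 → residual 53.6 km
  Station 2: calculated 90.2 vs reported 90.2 → residual 0.0 km
  Station 3: calculated 218.9 vs reported 218.9 → residual 0.0 km
  Station 4: calculated 273.2 vs reported 273.2 → residual 0.0 km
Station 2, Station 3, Station 4 are mutually consistent (residuals ≈ 0); Station 1 is off by 53.6 km.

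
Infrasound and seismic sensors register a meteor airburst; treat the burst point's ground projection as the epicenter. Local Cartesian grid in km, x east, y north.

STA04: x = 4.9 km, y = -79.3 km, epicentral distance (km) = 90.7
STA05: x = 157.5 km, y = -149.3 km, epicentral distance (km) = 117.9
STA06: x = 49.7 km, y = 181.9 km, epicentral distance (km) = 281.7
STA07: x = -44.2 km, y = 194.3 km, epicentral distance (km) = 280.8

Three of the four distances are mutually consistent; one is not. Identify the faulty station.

Solve using three stations at a time. Using STA04, STA05, STA07 (subtract circle equations pairwise → linear system) gives (x, y) ≈ (91.4, -51.6).
Distances from that point to each station vs reported:
  STA04: calculated 90.8 vs reported 90.7 → residual 0.1 km
  STA05: calculated 118.0 vs reported 117.9 → residual 0.1 km
  STA06: calculated 237.2 vs reported 281.7 → residual 44.5 km
  STA07: calculated 280.8 vs reported 280.8 → residual 0.0 km
STA04, STA05, STA07 are mutually consistent (residuals ≈ 0); STA06 is off by 44.5 km.

STA06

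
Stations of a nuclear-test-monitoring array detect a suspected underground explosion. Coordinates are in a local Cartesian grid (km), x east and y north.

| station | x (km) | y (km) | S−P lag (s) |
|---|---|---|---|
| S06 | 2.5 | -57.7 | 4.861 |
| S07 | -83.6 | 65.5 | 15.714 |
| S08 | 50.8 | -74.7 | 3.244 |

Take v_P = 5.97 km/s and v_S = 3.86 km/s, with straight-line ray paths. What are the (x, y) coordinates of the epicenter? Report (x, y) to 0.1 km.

52.3 km east, -39.3 km north

Distance from S−P lag: d = Δt · v_P v_S / (v_P − v_S) = Δt · (5.97·3.86)/(5.97−3.86) ≈ 10.9214·Δt.
So d_S06 = 53.09, d_S07 = 171.62, d_S08 = 35.43 km.
Circle about each station: (x − 2.5)² + (y + 57.7)² = 53.09²; (x + 83.6)² + (y − 65.5)² = 171.62²; (x − 50.8)² + (y + 74.7)² = 35.43².
Subtracting pairs of circle equations eliminates x²+y² and gives linear equations (the radical axes):
-172.2 x + 246.4 y = -18691.21
96.6 x − 34.0 y = 6388.45
Solving the 2×2 system: x ≈ 52.3, y ≈ -39.3 km.
Check against S06 (with the unrounded x, y): √((x − 2.5)²+(y + 57.7)²) = 53.09 ≈ 53.09 km. ✓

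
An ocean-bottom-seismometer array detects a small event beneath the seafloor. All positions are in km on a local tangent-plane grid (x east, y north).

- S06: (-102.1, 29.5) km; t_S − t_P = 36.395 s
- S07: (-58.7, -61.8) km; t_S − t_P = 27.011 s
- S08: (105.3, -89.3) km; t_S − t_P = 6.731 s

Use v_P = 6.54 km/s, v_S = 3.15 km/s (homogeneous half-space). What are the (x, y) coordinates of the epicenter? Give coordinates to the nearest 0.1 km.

Distance from S−P lag: d = Δt · v_P v_S / (v_P − v_S) = Δt · (6.54·3.15)/(6.54−3.15) ≈ 6.0770·Δt.
So d_S06 = 221.17, d_S07 = 164.15, d_S08 = 40.90 km.
Circle about each station: (x + 102.1)² + (y − 29.5)² = 221.17²; (x + 58.7)² + (y + 61.8)² = 164.15²; (x − 105.3)² + (y + 89.3)² = 40.90².
Subtracting pairs of circle equations eliminates x²+y² and gives linear equations (the radical axes):
86.8 x − 182.6 y = 17941.22
414.8 x − 237.6 y = 55011.28
Solving the 2×2 system: x ≈ 104.9, y ≈ -48.4 km.

104.9 km east, -48.4 km north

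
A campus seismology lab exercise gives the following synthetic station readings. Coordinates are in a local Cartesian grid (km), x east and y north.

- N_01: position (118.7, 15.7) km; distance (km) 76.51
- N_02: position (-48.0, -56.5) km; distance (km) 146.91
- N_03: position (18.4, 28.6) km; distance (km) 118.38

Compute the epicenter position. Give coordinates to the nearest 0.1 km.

x ≈ 98.9 km, y ≈ -58.2 km

Circle about each station: (x − 118.7)² + (y − 15.7)² = 76.51²; (x + 48.0)² + (y + 56.5)² = 146.91²; (x − 18.4)² + (y − 28.6)² = 118.38².
Subtracting the N_01 equation from the N_02 and N_03 equations removes the quadratic terms:
-333.4 x − 144.4 y = -24568.70
-200.6 x + 25.8 y = -21339.70
Solving the 2×2 system: x ≈ 98.9, y ≈ -58.2 km.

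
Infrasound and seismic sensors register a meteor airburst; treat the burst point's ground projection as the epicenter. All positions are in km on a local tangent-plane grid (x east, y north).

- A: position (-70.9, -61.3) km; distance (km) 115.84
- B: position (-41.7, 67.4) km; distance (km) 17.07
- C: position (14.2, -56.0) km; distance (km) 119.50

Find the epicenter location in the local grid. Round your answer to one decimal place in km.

Circle about each station: (x + 70.9)² + (y + 61.3)² = 115.84²; (x + 41.7)² + (y − 67.4)² = 17.07²; (x − 14.2)² + (y + 56.0)² = 119.50².
Subtracting the A equation from the B and C equations removes the quadratic terms:
58.4 x + 257.4 y = 10624.67
170.2 x + 10.6 y = -6308.20
Solving the 2×2 system: x ≈ -40.2, y ≈ 50.4 km.
Check against A (with the unrounded x, y): √((x + 70.9)²+(y + 61.3)²) = 115.84 ≈ 115.84 km. ✓

-40.2 km east, 50.4 km north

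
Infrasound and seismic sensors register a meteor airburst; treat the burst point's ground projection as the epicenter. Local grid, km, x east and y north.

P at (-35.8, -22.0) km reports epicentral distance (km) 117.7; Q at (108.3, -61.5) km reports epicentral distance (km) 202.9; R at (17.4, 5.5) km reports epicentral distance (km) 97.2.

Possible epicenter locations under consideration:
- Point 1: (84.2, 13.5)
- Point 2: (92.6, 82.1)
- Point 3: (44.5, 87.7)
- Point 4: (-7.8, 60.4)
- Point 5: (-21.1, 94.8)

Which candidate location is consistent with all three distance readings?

Point 5

For each candidate, compare |candidate − station| to the reported distance:
Point 1: residuals P 7.4, Q 124.1, R 29.9 → max 124.1 km
Point 2: residuals P 47.6, Q 58.4, R 10.1 → max 58.4 km
Point 3: residuals P 18.2, Q 40.6, R 10.6 → max 40.6 km
Point 4: residuals P 30.7, Q 34.6, R 36.8 → max 36.8 km
Point 5: residuals P 0.0, Q 0.0, R 0.0 → max 0.0 km
Only Point 5 has all residuals ≈ 0.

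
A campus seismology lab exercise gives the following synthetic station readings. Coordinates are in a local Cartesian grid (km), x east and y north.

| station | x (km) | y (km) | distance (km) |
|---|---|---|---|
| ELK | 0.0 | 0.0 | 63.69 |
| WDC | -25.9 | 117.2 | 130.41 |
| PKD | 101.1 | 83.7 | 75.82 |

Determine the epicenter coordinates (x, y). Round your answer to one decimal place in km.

Circle about each station: x² + y² = 63.69²; (x + 25.9)² + (y − 117.2)² = 130.41²; (x − 101.1)² + (y − 83.7)² = 75.82².
Subtracting the ELK equation from the WDC and PKD equations removes the quadratic terms:
-51.8 x + 234.4 y = 1456.30
202.2 x + 167.4 y = 15534.64
Solving the 2×2 system: x ≈ 60.6, y ≈ 19.6 km.
Check against ELK (with the unrounded x, y): √(x²+y²) = 63.69 ≈ 63.69 km. ✓

(60.6, 19.6)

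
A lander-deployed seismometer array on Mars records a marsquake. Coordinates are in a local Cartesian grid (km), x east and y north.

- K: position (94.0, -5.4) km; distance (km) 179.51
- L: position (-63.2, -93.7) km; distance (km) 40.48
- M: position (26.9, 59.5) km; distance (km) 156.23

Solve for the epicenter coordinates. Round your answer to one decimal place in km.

(-78.2, -56.1)

Circle about each station: (x − 94.0)² + (y + 5.4)² = 179.51²; (x + 63.2)² + (y + 93.7)² = 40.48²; (x − 26.9)² + (y − 59.5)² = 156.23².
Subtracting the K equation from the L and M equations removes the quadratic terms:
-314.4 x − 176.6 y = 34493.98
-134.2 x + 129.8 y = 3214.73
Solving the 2×2 system: x ≈ -78.2, y ≈ -56.1 km.
Check against K (with the unrounded x, y): √((x − 94.0)²+(y + 5.4)²) = 179.51 ≈ 179.51 km. ✓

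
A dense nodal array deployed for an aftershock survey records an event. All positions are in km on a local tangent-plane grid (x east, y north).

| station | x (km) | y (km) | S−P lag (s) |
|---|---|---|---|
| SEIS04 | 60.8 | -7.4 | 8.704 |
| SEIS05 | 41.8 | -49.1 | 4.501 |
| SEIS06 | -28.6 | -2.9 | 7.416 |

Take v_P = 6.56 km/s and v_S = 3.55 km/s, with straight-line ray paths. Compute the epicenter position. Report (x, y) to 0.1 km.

7.0 km east, -47.9 km north

Distance from S−P lag: d = Δt · v_P v_S / (v_P − v_S) = Δt · (6.56·3.55)/(6.56−3.55) ≈ 7.7369·Δt.
So d_SEIS04 = 67.34, d_SEIS05 = 34.82, d_SEIS06 = 57.38 km.
Circle about each station: (x − 60.8)² + (y + 7.4)² = 67.34²; (x − 41.8)² + (y + 49.1)² = 34.82²; (x + 28.6)² + (y + 2.9)² = 57.38².
Subtracting the SEIS04 equation from the SEIS05 and SEIS06 equations removes the quadratic terms:
-38.0 x − 83.4 y = 3728.89
-178.8 x + 9.0 y = -1682.82
Solving the 2×2 system: x ≈ 7.0, y ≈ -47.9 km.
Check against SEIS04 (with the unrounded x, y): √((x − 60.8)²+(y + 7.4)²) = 67.34 ≈ 67.34 km. ✓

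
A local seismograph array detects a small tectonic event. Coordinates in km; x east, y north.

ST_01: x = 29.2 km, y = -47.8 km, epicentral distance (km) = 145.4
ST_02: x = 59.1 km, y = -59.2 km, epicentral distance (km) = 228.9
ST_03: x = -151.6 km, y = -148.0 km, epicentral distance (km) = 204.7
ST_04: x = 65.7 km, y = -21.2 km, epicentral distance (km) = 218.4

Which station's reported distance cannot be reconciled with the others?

Solve using three stations at a time. Using ST_02, ST_03, ST_04 (subtract circle equations pairwise → linear system) gives (x, y) ≈ (-138.6, 56.5).
Distances from that point to each station vs reported:
  ST_01: calculated 197.6 vs reported 145.4 → residual 52.2 km
  ST_02: calculated 229.1 vs reported 228.9 → residual 0.2 km
  ST_03: calculated 204.9 vs reported 204.7 → residual 0.2 km
  ST_04: calculated 218.6 vs reported 218.4 → residual 0.2 km
ST_02, ST_03, ST_04 are mutually consistent (residuals ≈ 0); ST_01 is off by 52.2 km.

ST_01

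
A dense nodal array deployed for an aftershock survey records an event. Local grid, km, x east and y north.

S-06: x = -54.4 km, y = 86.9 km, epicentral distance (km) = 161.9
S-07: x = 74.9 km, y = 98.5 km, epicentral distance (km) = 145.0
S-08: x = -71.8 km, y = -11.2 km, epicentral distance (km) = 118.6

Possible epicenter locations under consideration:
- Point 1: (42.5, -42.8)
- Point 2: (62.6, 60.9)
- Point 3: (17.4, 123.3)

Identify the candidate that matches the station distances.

For each candidate, compare |candidate − station| to the reported distance:
Point 1: residuals S-06 0.0, S-07 0.0, S-08 0.0 → max 0.0 km
Point 2: residuals S-06 42.0, S-07 105.4, S-08 33.9 → max 105.4 km
Point 3: residuals S-06 81.4, S-07 82.4, S-08 42.8 → max 82.4 km
Only Point 1 has all residuals ≈ 0.

Point 1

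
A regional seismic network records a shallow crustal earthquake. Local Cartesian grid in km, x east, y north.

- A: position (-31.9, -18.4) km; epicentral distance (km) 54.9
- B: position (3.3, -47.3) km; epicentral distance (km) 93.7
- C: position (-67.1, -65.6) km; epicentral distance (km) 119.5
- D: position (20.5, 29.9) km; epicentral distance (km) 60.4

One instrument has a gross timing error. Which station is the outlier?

Solve using three stations at a time. Using A, B, D (subtract circle equations pairwise → linear system) gives (x, y) ≈ (-39.7, 36.0).
Distances from that point to each station vs reported:
  A: calculated 55.0 vs reported 54.9 → residual 0.1 km
  B: calculated 93.7 vs reported 93.7 → residual 0.0 km
  C: calculated 105.3 vs reported 119.5 → residual 14.2 km
  D: calculated 60.5 vs reported 60.4 → residual 0.1 km
A, B, D are mutually consistent (residuals ≈ 0); C is off by 14.2 km.

C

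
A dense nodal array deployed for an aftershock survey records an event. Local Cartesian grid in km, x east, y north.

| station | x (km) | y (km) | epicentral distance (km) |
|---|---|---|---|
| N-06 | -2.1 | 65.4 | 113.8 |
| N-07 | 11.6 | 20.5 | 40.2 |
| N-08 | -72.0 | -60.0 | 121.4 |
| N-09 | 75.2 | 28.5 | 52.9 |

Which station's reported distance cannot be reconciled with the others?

N-06

Solve using three stations at a time. Using N-07, N-08, N-09 (subtract circle equations pairwise → linear system) gives (x, y) ≈ (38.4, -9.5).
Distances from that point to each station vs reported:
  N-06: calculated 85.1 vs reported 113.8 → residual 28.7 km
  N-07: calculated 40.2 vs reported 40.2 → residual 0.0 km
  N-08: calculated 121.4 vs reported 121.4 → residual 0.0 km
  N-09: calculated 52.9 vs reported 52.9 → residual 0.0 km
N-07, N-08, N-09 are mutually consistent (residuals ≈ 0); N-06 is off by 28.7 km.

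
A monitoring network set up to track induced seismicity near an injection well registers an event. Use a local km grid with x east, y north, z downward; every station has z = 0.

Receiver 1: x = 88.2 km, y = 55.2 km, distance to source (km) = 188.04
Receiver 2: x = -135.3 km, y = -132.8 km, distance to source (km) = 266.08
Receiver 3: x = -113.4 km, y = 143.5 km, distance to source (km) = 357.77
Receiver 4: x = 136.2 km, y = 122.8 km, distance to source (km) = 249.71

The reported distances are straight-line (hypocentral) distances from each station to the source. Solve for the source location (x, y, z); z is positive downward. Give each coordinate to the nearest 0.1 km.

x ≈ 122.1 km, y ≈ -117.7 km, depth ≈ 65.7 km

Each station gives a sphere (x−x_i)² + (y−y_i)² + z² = d_i² (stations at z=0).
Subtracting the Receiver 1 sphere from Receiver 2 and Receiver 3: z² cancels, leaving linear equations in x and y:
-447.0 x − 376.0 y = -10323.87
-403.2 x + 176.6 y = -70014.80
Solving: x ≈ 122.097, y ≈ -117.696 km (keep extra digits for the depth step; rounded: 122.1, -117.7).
Then from the Receiver 1 sphere: z² = 188.04² − (x − 88.2)² − (y − 55.2)² with x = 122.097, y = -117.696, so z ≈ 65.704 ≈ 65.7 km.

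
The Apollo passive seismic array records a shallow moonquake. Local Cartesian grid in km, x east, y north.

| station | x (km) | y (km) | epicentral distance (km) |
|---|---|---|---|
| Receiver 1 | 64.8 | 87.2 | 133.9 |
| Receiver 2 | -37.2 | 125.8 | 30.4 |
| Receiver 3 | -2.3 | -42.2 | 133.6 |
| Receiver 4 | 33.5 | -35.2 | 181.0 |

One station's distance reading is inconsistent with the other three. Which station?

Solve using three stations at a time. Using Receiver 1, Receiver 2, Receiver 4 (subtract circle equations pairwise → linear system) gives (x, y) ≈ (-66.0, 116.0).
Distances from that point to each station vs reported:
  Receiver 1: calculated 133.9 vs reported 133.9 → residual 0.0 km
  Receiver 2: calculated 30.4 vs reported 30.4 → residual 0.0 km
  Receiver 3: calculated 170.5 vs reported 133.6 → residual 36.9 km
  Receiver 4: calculated 181.0 vs reported 181.0 → residual 0.0 km
Receiver 1, Receiver 2, Receiver 4 are mutually consistent (residuals ≈ 0); Receiver 3 is off by 36.9 km.

Receiver 3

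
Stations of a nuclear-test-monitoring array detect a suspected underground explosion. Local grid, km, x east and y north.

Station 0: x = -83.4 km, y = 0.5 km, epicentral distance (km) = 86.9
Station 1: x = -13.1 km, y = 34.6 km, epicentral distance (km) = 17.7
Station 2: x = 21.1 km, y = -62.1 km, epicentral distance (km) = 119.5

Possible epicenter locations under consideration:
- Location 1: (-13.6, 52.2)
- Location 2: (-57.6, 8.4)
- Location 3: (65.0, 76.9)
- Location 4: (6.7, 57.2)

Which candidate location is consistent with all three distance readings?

For each candidate, compare |candidate − station| to the reported distance:
Location 1: residuals Station 0 0.0, Station 1 0.1, Station 2 0.0 → max 0.1 km
Location 2: residuals Station 0 59.9, Station 1 33.9, Station 2 13.8 → max 59.9 km
Location 3: residuals Station 0 80.0, Station 1 71.1, Station 2 26.3 → max 80.0 km
Location 4: residuals Station 0 19.6, Station 1 12.3, Station 2 0.7 → max 19.6 km
Only Location 1 has all residuals ≈ 0.

Location 1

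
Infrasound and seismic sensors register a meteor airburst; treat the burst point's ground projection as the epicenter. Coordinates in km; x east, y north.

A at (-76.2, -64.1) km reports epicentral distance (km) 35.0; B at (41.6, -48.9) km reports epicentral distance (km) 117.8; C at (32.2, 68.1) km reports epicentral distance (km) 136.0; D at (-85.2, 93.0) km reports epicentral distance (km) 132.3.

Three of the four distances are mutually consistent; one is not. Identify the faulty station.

B

Solve using three stations at a time. Using A, C, D (subtract circle equations pairwise → linear system) gives (x, y) ≈ (-55.4, -35.9).
Distances from that point to each station vs reported:
  A: calculated 35.0 vs reported 35.0 → residual 0.0 km
  B: calculated 97.9 vs reported 117.8 → residual 19.9 km
  C: calculated 136.0 vs reported 136.0 → residual 0.0 km
  D: calculated 132.3 vs reported 132.3 → residual 0.0 km
A, C, D are mutually consistent (residuals ≈ 0); B is off by 19.9 km.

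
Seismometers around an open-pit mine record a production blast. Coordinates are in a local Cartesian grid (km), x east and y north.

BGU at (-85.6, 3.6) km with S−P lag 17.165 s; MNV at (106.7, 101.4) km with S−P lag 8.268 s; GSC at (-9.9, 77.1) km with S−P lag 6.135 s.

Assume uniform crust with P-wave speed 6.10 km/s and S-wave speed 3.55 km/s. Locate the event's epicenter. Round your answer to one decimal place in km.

Distance from S−P lag: d = Δt · v_P v_S / (v_P − v_S) = Δt · (6.10·3.55)/(6.10−3.55) ≈ 8.4922·Δt.
So d_BGU = 145.77, d_MNV = 70.21, d_GSC = 52.10 km.
Circle about each station: (x + 85.6)² + (y − 3.6)² = 145.77²; (x − 106.7)² + (y − 101.4)² = 70.21²; (x + 9.9)² + (y − 77.1)² = 52.10².
Subtracting the BGU equation from the MNV and GSC equations removes the quadratic terms:
384.6 x + 195.6 y = 30645.98
151.4 x + 147.0 y = 17236.58
Solving the 2×2 system: x ≈ 42.1, y ≈ 73.9 km.

42.1 km east, 73.9 km north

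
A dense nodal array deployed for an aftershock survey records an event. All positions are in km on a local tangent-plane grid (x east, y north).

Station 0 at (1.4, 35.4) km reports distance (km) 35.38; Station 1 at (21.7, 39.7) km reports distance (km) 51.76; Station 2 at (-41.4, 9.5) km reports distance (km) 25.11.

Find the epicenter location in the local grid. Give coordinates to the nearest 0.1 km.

Circle about each station: (x − 1.4)² + (y − 35.4)² = 35.38²; (x − 21.7)² + (y − 39.7)² = 51.76²; (x + 41.4)² + (y − 9.5)² = 25.11².
Subtracting pairs of circle equations eliminates x²+y² and gives linear equations (the radical axes):
40.6 x + 8.6 y = -635.49
-85.6 x − 51.8 y = 1170.32
Solving the 2×2 system: x ≈ -16.7, y ≈ 5.0 km.

-16.7 km east, 5.0 km north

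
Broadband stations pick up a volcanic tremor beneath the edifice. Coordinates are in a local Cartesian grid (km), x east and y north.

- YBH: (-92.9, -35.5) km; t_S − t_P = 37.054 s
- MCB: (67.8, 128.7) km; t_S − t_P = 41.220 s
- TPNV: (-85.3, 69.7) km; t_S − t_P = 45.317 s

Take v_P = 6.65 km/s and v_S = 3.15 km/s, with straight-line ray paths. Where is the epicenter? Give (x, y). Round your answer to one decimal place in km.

Distance from S−P lag: d = Δt · v_P v_S / (v_P − v_S) = Δt · (6.65·3.15)/(6.65−3.15) ≈ 5.9850·Δt.
So d_YBH = 221.77, d_MCB = 246.70, d_TPNV = 271.22 km.
Circle about each station: (x + 92.9)² + (y + 35.5)² = 221.77²; (x − 67.8)² + (y − 128.7)² = 246.70²; (x + 85.3)² + (y − 69.7)² = 271.22².
Subtracting the YBH equation from the MCB and TPNV equations removes the quadratic terms:
321.4 x + 328.4 y = -409.09
15.2 x + 210.4 y = -22134.84
Solving the 2×2 system: x ≈ 114.7, y ≈ -113.5 km.

114.7 km east, -113.5 km north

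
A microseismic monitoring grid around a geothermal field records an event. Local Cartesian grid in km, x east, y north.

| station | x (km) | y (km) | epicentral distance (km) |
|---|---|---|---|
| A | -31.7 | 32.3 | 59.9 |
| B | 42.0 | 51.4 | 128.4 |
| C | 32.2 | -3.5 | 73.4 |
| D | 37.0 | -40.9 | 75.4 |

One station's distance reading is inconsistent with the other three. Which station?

Solve using three stations at a time. Using A, C, D (subtract circle equations pairwise → linear system) gives (x, y) ≈ (-37.3, -27.4).
Distances from that point to each station vs reported:
  A: calculated 60.0 vs reported 59.9 → residual 0.1 km
  B: calculated 111.8 vs reported 128.4 → residual 16.6 km
  C: calculated 73.5 vs reported 73.4 → residual 0.1 km
  D: calculated 75.5 vs reported 75.4 → residual 0.1 km
A, C, D are mutually consistent (residuals ≈ 0); B is off by 16.6 km.

B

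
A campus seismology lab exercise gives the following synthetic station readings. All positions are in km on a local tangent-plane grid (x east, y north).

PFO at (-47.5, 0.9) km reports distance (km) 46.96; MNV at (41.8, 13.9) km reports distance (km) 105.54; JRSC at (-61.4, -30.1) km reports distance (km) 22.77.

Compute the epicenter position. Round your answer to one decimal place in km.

Circle about each station: (x + 47.5)² + (y − 0.9)² = 46.96²; (x − 41.8)² + (y − 13.9)² = 105.54²; (x + 61.4)² + (y + 30.1)² = 22.77².
Subtracting the PFO equation from the MNV and JRSC equations removes the quadratic terms:
178.6 x + 26.0 y = -9250.06
-27.8 x − 62.0 y = 4105.68
Solving the 2×2 system: x ≈ -45.1, y ≈ -46.0 km.

-45.1 km east, -46.0 km north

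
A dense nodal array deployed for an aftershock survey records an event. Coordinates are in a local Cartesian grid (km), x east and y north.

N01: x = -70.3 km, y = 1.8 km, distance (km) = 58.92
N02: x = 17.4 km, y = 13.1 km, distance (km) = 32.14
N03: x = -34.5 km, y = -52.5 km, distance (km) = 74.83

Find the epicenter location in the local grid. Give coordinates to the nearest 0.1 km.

x ≈ -14.1 km, y ≈ 19.5 km

Circle about each station: (x + 70.3)² + (y − 1.8)² = 58.92²; (x − 17.4)² + (y − 13.1)² = 32.14²; (x + 34.5)² + (y + 52.5)² = 74.83².
Subtracting the N01 equation from the N02 and N03 equations removes the quadratic terms:
175.4 x + 22.6 y = -2032.37
71.6 x − 108.6 y = -3126.79
Solving the 2×2 system: x ≈ -14.1, y ≈ 19.5 km.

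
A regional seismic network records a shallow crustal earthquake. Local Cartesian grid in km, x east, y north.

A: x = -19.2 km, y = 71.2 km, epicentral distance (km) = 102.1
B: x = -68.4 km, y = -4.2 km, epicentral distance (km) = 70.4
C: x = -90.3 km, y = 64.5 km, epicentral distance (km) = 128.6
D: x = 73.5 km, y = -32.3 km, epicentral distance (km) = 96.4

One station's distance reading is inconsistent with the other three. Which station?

Solve using three stations at a time. Using A, B, C (subtract circle equations pairwise → linear system) gives (x, y) ≈ (-2.6, -29.7).
Distances from that point to each station vs reported:
  A: calculated 102.2 vs reported 102.1 → residual 0.1 km
  B: calculated 70.6 vs reported 70.4 → residual 0.2 km
  C: calculated 128.7 vs reported 128.6 → residual 0.1 km
  D: calculated 76.1 vs reported 96.4 → residual 20.3 km
A, B, C are mutually consistent (residuals ≈ 0); D is off by 20.3 km.

D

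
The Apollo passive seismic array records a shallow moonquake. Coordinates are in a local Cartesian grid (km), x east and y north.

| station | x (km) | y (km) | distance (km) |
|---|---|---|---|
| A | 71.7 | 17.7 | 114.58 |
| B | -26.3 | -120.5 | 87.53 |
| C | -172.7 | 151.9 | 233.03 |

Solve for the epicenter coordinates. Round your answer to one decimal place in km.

(-31.0, -33.1)

Circle about each station: (x − 71.7)² + (y − 17.7)² = 114.58²; (x + 26.3)² + (y + 120.5)² = 87.53²; (x + 172.7)² + (y − 151.9)² = 233.03².
Subtracting the A equation from the B and C equations removes the quadratic terms:
-196.0 x − 276.4 y = 15224.84
-488.8 x + 268.4 y = 6270.32
Solving the 2×2 system: x ≈ -31.0, y ≈ -33.1 km.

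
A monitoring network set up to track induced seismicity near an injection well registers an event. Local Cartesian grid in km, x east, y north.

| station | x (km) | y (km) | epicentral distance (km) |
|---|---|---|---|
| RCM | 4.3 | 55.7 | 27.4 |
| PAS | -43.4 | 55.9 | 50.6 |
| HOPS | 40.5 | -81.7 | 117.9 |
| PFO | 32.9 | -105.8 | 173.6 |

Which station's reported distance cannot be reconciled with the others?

Solve using three stations at a time. Using RCM, PAS, HOPS (subtract circle equations pairwise → linear system) gives (x, y) ≈ (-0.7, 28.8).
Distances from that point to each station vs reported:
  RCM: calculated 27.4 vs reported 27.4 → residual 0.0 km
  PAS: calculated 50.6 vs reported 50.6 → residual 0.0 km
  HOPS: calculated 117.9 vs reported 117.9 → residual 0.0 km
  PFO: calculated 138.7 vs reported 173.6 → residual 34.9 km
RCM, PAS, HOPS are mutually consistent (residuals ≈ 0); PFO is off by 34.9 km.

PFO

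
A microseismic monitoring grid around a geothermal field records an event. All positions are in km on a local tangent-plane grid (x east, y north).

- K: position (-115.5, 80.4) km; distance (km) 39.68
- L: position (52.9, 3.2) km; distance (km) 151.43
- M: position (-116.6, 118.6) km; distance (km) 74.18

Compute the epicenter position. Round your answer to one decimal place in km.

-91.5 km east, 48.8 km north

Circle about each station: (x + 115.5)² + (y − 80.4)² = 39.68²; (x − 52.9)² + (y − 3.2)² = 151.43²; (x + 116.6)² + (y − 118.6)² = 74.18².
Subtracting the K equation from the L and M equations removes the quadratic terms:
336.8 x − 154.4 y = -38352.30
-2.2 x + 76.4 y = 3928.94
Solving the 2×2 system: x ≈ -91.5, y ≈ 48.8 km.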